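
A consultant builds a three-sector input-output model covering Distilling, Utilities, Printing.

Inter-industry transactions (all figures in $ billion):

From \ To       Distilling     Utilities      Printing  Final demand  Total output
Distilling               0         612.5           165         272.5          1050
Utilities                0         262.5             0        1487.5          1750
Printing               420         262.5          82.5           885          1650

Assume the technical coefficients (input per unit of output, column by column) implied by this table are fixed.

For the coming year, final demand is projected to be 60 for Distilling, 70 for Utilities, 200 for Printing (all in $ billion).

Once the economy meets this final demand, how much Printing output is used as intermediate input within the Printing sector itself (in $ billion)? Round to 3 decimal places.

Technical coefficients a_ij = z_ij / X_j:
  a_11 = 0/1050 = 0.00, a_21 = 0/1050 = 0.00, a_31 = 420/1050 = 0.40
  a_12 = 612.5/1750 = 0.35, a_22 = 262.5/1750 = 0.15, a_32 = 262.5/1750 = 0.15
  a_13 = 165/1650 = 0.10, a_23 = 0/1650 = 0.00, a_33 = 82.5/1650 = 0.05
I − A =
  [   1.00    -0.35    -0.10]
  [   0.00     0.85     0.00]
  [  -0.40    -0.15     0.95]
Cofactors of I−A, C_ij = (−1)^(i+j)·(minor ij) (rows/columns in the sector order above):
  C_11 = (0.85)(0.95) − (0.00)(-0.15) = 0.8075
  C_12 = −[(0.00)(0.95) − (0.00)(-0.40)] = 0.0000
  C_13 = (0.00)(-0.15) − (0.85)(-0.40) = 0.3400
  C_21 = −[(-0.35)(0.95) − (-0.10)(-0.15)] = 0.3475
  C_22 = (1.00)(0.95) − (-0.10)(-0.40) = 0.9100
  C_23 = −[(1.00)(-0.15) − (-0.35)(-0.40)] = 0.2900
  C_31 = (-0.35)(0.00) − (-0.10)(0.85) = 0.0850
  C_32 = −[(1.00)(0.00) − (-0.10)(0.00)] = 0.0000
  C_33 = (1.00)(0.85) − (-0.35)(0.00) = 0.8500
det(I−A) = Σ_j (I−A)_1j·C_1j = (1.00)(0.8075) + (-0.35)(0.0000) + (-0.10)(0.3400) = 0.7735
adj(I−A) = Cᵀ =
  [ 0.8075   0.3475   0.0850]
  [ 0.0000   0.9100   0.0000]
  [ 0.3400   0.2900   0.8500]
(I − A)⁻¹ = adj(I−A) / det(I−A) ≈
  [   1.0440     0.4493     0.1099]
  [   0.0000     1.1765     0.0000]
  [   0.4396     0.3749     1.0989]
First solve x = (I − A)⁻¹ d = adj(I−A)·d / det(I−A); in particular x_3 = (0.3400·60 + 0.2900·70 + 0.8500·200) / 0.7735 = 210.70 / 0.7735 ≈ 272.39819.
Intermediate flow from 3 to 3: z_33 = a_33 · x_3 = 0.05 × 210.70 / 0.7735 = 10.535 / 0.7735 ≈ 13.620.

z_33 = 13.620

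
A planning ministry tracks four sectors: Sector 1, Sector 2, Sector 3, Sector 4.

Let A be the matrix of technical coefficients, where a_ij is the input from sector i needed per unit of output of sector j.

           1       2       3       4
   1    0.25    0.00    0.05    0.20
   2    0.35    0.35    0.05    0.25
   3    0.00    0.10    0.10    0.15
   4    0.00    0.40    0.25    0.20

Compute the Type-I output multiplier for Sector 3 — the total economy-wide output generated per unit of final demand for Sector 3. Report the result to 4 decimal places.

I − A =
  [   0.75     0.00    -0.05    -0.20]
  [  -0.35     0.65    -0.05    -0.25]
  [   0.00    -0.10     0.90    -0.15]
  [   0.00    -0.40    -0.25     0.80]
Compute the cofactors C_ij = (−1)^(i+j)·(3×3 minor ij) of I−A; the adjugate is their transpose:
adj(I−A) = Cᵀ =
  [ 0.340375   0.084000   0.057500   0.122125]
  [ 0.238875   0.511875   0.108375   0.240000]
  [ 0.049000   0.105000   0.287000   0.098875]
  [ 0.134750   0.288750   0.143875   0.433250]
det(I−A) = Σ_j (I−A)_1j·C_1j = (0.75)(0.340375) + (0.00)(0.238875) + (-0.05)(0.049000) + (-0.20)(0.134750) = 0.22588125
(I − A)⁻¹ = adj(I−A) / det(I−A) ≈
  [   1.50688     0.37188     0.25456     0.54066]
  [   1.05752     2.26612     0.47979     1.06251]
  [   0.21693     0.46485     1.27058     0.43773]
  [   0.59655     1.27833     0.63695     1.91804]
The output multiplier for sector j is the column-j sum of the Leontief inverse (I − A)⁻¹ = adj(I−A) / det(I−A).
Column 3 of adj(I−A): (0.057500, 0.108375, 0.287000, 0.143875); det(I−A) = 0.22588125.
m_3 = (0.057500 + 0.108375 + 0.287000 + 0.143875) / 0.22588125 = 0.59675 / 0.22588125 ≈ 2.6419.

m_3 = 2.6419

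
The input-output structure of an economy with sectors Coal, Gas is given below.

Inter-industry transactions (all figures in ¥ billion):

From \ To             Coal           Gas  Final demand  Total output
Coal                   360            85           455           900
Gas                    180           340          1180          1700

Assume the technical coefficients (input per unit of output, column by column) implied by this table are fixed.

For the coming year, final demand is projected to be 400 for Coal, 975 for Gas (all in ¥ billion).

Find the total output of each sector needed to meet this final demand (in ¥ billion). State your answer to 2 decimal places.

Technical coefficients a_ij = z_ij / X_j:
  a_CC = 360/900 = 0.40, a_GC = 180/900 = 0.20
  a_CG = 85/1700 = 0.05, a_GG = 340/1700 = 0.20
I − A =
  [   0.60    -0.05]
  [  -0.20     0.80]
det(I−A) = (0.60)(0.80) − (-0.05)(-0.20) = 0.4700
adj(I−A) = [[0.80, 0.05], [0.20, 0.60]]
(I − A)⁻¹ = adj(I−A) / det(I−A) ≈
  [   1.7021     0.1064]
  [   0.4255     1.2766]
x = (I − A)⁻¹ d = adj(I−A)·d / det(I−A), with det(I−A) = 0.4700:
  x_C = (0.80·400 + 0.05·975) / 0.4700 = 368.75 / 0.4700 ≈ 784.57
  x_G = (0.20·400 + 0.60·975) / 0.4700 = 665.00 / 0.4700 ≈ 1414.89

x_C = 784.57, x_G = 1414.89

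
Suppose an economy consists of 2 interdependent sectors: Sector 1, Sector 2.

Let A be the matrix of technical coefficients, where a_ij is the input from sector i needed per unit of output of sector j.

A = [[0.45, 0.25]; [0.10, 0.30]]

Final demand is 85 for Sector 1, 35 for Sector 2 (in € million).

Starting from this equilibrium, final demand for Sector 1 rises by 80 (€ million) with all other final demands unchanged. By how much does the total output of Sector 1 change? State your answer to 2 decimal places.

Δx_1 = 155.56

I − A =
  [   0.55    -0.25]
  [  -0.10     0.70]
det(I−A) = (0.55)(0.70) − (-0.25)(-0.10) = 0.3600
adj(I−A) = [[0.70, 0.25], [0.10, 0.55]]
(I − A)⁻¹ = adj(I−A) / det(I−A) ≈
  [   1.9444     0.6944]
  [   0.2778     1.5278]
Δx = (I − A)⁻¹ Δd with Δd having +80 in the Sector 1 component and 0 elsewhere.
So Δx_1 = L_11 · (+80), where L_11 = adj(I−A)_11 / det(I−A) = 0.70 / 0.3600.
Δx_1 = 0.70 × (+80) / 0.3600 = 56.00 / 0.3600 ≈ 155.56.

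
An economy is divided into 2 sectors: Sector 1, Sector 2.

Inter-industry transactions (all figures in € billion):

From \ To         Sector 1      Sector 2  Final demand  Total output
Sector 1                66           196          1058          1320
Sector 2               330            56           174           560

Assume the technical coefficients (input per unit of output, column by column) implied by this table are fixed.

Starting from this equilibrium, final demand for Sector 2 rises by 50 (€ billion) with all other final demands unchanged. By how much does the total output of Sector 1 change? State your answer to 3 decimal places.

Δx_1 = 22.801

Technical coefficients a_ij = z_ij / X_j:
  a_11 = 66/1320 = 0.05, a_21 = 330/1320 = 0.25
  a_12 = 196/560 = 0.35, a_22 = 56/560 = 0.10
I − A =
  [   0.95    -0.35]
  [  -0.25     0.90]
det(I−A) = (0.95)(0.90) − (-0.35)(-0.25) = 0.7675
adj(I−A) = [[0.90, 0.35], [0.25, 0.95]]
(I − A)⁻¹ = adj(I−A) / det(I−A) ≈
  [   1.1726     0.4560]
  [   0.3257     1.2378]
Δx = (I − A)⁻¹ Δd with Δd having +50 in the Sector 2 component and 0 elsewhere.
So Δx_1 = L_12 · (+50), where L_12 = adj(I−A)_12 / det(I−A) = 0.35 / 0.7675.
Δx_1 = 0.35 × (+50) / 0.7675 = 17.50 / 0.7675 ≈ 22.801.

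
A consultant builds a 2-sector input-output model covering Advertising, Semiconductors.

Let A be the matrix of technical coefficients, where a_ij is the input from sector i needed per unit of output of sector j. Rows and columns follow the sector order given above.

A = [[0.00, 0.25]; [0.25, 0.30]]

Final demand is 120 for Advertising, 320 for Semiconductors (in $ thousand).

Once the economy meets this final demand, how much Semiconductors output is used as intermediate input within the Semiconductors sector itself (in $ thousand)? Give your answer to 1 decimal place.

z_SS = 164.7

I − A =
  [   1.00    -0.25]
  [  -0.25     0.70]
det(I−A) = (1.00)(0.70) − (-0.25)(-0.25) = 0.6375
adj(I−A) = [[0.70, 0.25], [0.25, 1.00]]
(I − A)⁻¹ = adj(I−A) / det(I−A) ≈
  [   1.0980     0.3922]
  [   0.3922     1.5686]
First solve x = (I − A)⁻¹ d = adj(I−A)·d / det(I−A); in particular x_S = (0.25·120 + 1.00·320) / 0.6375 = 350.00 / 0.6375 ≈ 549.020.
Intermediate flow from S to S: z_SS = a_SS · x_S = 0.30 × 350.00 / 0.6375 = 105.00 / 0.6375 ≈ 164.7.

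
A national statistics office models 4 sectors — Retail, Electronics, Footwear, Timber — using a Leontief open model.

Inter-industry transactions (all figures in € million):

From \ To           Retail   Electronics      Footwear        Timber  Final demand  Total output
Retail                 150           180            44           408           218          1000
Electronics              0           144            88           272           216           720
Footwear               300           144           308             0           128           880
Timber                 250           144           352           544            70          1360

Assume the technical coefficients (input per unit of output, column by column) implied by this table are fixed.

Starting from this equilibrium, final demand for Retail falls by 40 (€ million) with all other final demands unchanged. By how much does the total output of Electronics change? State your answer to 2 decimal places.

Technical coefficients a_ij = z_ij / X_j:
  a_11 = 150/1000 = 0.15, a_21 = 0/1000 = 0.00, a_31 = 300/1000 = 0.30, a_41 = 250/1000 = 0.25
  a_12 = 180/720 = 0.25, a_22 = 144/720 = 0.20, a_32 = 144/720 = 0.20, a_42 = 144/720 = 0.20
  a_13 = 44/880 = 0.05, a_23 = 88/880 = 0.10, a_33 = 308/880 = 0.35, a_43 = 352/880 = 0.40
  a_14 = 408/1360 = 0.30, a_24 = 272/1360 = 0.20, a_34 = 0/1360 = 0.00, a_44 = 544/1360 = 0.40
I − A =
  [   0.85    -0.25    -0.05    -0.30]
  [   0.00     0.80    -0.10    -0.20]
  [  -0.30    -0.20     0.65     0.00]
  [  -0.25    -0.20    -0.40     0.60]
Compute the cofactors C_ij = (−1)^(i+j)·(3×3 minor ij) of I−A; the adjugate is their transpose:
adj(I−A) = Cᵀ =
  [ 0.258000   0.166500   0.159000   0.184500]
  [ 0.074500   0.237750   0.114000   0.116500]
  [ 0.142000   0.150000   0.301500   0.121000]
  [ 0.227000   0.248625   0.305250   0.405500]
det(I−A) = Σ_j (I−A)_1j·C_1j = (0.85)(0.258000) + (-0.25)(0.074500) + (-0.05)(0.142000) + (-0.30)(0.227000) = 0.125475
(I − A)⁻¹ = adj(I−A) / det(I−A) ≈
  [   2.0562     1.3270     1.2672     1.4704]
  [   0.5937     1.8948     0.9085     0.9285]
  [   1.1317     1.1955     2.4029     0.9643]
  [   1.8091     1.9815     2.4328     3.2317]
Δx = (I − A)⁻¹ Δd with Δd having -40 in the Retail component and 0 elsewhere.
So Δx_2 = L_21 · (-40), where L_21 = adj(I−A)_21 / det(I−A) = 0.074500 / 0.125475.
Δx_2 = 0.074500 × (-40) / 0.125475 = -2.98 / 0.125475 ≈ -23.75.

Δx_2 = -23.75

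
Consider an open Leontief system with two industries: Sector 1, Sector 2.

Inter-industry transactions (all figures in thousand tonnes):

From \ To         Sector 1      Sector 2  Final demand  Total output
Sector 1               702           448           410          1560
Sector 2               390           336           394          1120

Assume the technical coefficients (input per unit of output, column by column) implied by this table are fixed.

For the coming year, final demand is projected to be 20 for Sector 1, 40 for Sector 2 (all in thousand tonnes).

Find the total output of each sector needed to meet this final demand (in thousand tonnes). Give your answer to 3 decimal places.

x_1 = 105.263, x_2 = 94.737

Technical coefficients a_ij = z_ij / X_j:
  a_11 = 702/1560 = 0.45, a_21 = 390/1560 = 0.25
  a_12 = 448/1120 = 0.40, a_22 = 336/1120 = 0.30
I − A =
  [   0.55    -0.40]
  [  -0.25     0.70]
det(I−A) = (0.55)(0.70) − (-0.40)(-0.25) = 0.2850
adj(I−A) = [[0.70, 0.40], [0.25, 0.55]]
(I − A)⁻¹ = adj(I−A) / det(I−A) ≈
  [   2.4561     1.4035]
  [   0.8772     1.9298]
x = (I − A)⁻¹ d = adj(I−A)·d / det(I−A), with det(I−A) = 0.2850:
  x_1 = (0.70·20 + 0.40·40) / 0.2850 = 30.00 / 0.2850 ≈ 105.263
  x_2 = (0.25·20 + 0.55·40) / 0.2850 = 27.00 / 0.2850 ≈ 94.737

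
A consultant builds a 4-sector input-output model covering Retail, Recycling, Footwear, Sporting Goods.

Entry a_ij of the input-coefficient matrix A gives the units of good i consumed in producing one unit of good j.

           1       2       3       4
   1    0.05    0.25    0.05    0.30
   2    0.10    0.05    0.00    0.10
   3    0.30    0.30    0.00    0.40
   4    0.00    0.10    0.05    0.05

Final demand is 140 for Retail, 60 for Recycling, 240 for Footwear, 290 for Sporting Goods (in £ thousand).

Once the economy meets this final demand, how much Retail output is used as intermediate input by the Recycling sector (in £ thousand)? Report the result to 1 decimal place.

z_12 = 33.3

I − A =
  [   0.95    -0.25    -0.05    -0.30]
  [  -0.10     0.95     0.00    -0.10]
  [  -0.30    -0.30     1.00    -0.40]
  [   0.00    -0.10    -0.05     0.95]
Compute the cofactors C_ij = (−1)^(i+j)·(3×3 minor ij) of I−A; the adjugate is their transpose:
adj(I−A) = Cᵀ =
  [ 0.872000   0.283250   0.060125   0.330500]
  [ 0.094500   0.864750   0.011000   0.125500]
  [ 0.300250   0.389000   0.821125   0.481500]
  [ 0.025750   0.111500   0.044375   0.861750]
det(I−A) = Σ_j (I−A)_1j·C_1j = (0.95)(0.872000) + (-0.25)(0.094500) + (-0.05)(0.300250) + (-0.30)(0.025750) = 0.7820375
(I − A)⁻¹ = adj(I−A) / det(I−A) ≈
  [   1.1150     0.3622     0.0769     0.4226]
  [   0.1208     1.1058     0.0141     0.1605]
  [   0.3839     0.4974     1.0500     0.6157]
  [   0.0329     0.1426     0.0567     1.1019]
First solve x = (I − A)⁻¹ d = adj(I−A)·d / det(I−A); in particular x_2 = (0.094500·140 + 0.864750·60 + 0.011000·240 + 0.125500·290) / 0.7820375 = 104.15 / 0.7820375 ≈ 133.178.
Intermediate flow from 1 to 2: z_12 = a_12 · x_2 = 0.25 × 104.15 / 0.7820375 = 26.0375 / 0.7820375 ≈ 33.3.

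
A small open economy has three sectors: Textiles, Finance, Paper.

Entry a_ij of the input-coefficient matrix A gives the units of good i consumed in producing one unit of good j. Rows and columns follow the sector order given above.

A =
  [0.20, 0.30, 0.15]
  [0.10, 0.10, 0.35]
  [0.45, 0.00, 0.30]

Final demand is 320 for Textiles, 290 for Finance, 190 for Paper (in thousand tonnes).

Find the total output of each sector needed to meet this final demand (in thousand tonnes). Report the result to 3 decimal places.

x_T = 821.600, x_F = 724.467, x_P = 799.600

I − A =
  [   0.80    -0.30    -0.15]
  [  -0.10     0.90    -0.35]
  [  -0.45     0.00     0.70]
Cofactors of I−A, C_ij = (−1)^(i+j)·(minor ij) (rows/columns in the sector order above):
  C_11 = (0.90)(0.70) − (-0.35)(0.00) = 0.6300
  C_12 = −[(-0.10)(0.70) − (-0.35)(-0.45)] = 0.2275
  C_13 = (-0.10)(0.00) − (0.90)(-0.45) = 0.4050
  C_21 = −[(-0.30)(0.70) − (-0.15)(0.00)] = 0.2100
  C_22 = (0.80)(0.70) − (-0.15)(-0.45) = 0.4925
  C_23 = −[(0.80)(0.00) − (-0.30)(-0.45)] = 0.1350
  C_31 = (-0.30)(-0.35) − (-0.15)(0.90) = 0.2400
  C_32 = −[(0.80)(-0.35) − (-0.15)(-0.10)] = 0.2950
  C_33 = (0.80)(0.90) − (-0.30)(-0.10) = 0.6900
det(I−A) = Σ_j (I−A)_1j·C_1j = (0.80)(0.6300) + (-0.30)(0.2275) + (-0.15)(0.4050) = 0.3750
adj(I−A) = Cᵀ =
  [ 0.6300   0.2100   0.2400]
  [ 0.2275   0.4925   0.2950]
  [ 0.4050   0.1350   0.6900]
(I − A)⁻¹ = adj(I−A) / det(I−A) ≈
  [   1.6800     0.5600     0.6400]
  [   0.6067     1.3133     0.7867]
  [   1.0800     0.3600     1.8400]
x = (I − A)⁻¹ d = adj(I−A)·d / det(I−A), with det(I−A) = 0.3750:
  x_T = (0.6300·320 + 0.2100·290 + 0.2400·190) / 0.3750 = 308.10 / 0.3750 = 821.600
  x_F = (0.2275·320 + 0.4925·290 + 0.2950·190) / 0.3750 = 271.675 / 0.3750 ≈ 724.467
  x_P = (0.4050·320 + 0.1350·290 + 0.6900·190) / 0.3750 = 299.85 / 0.3750 = 799.600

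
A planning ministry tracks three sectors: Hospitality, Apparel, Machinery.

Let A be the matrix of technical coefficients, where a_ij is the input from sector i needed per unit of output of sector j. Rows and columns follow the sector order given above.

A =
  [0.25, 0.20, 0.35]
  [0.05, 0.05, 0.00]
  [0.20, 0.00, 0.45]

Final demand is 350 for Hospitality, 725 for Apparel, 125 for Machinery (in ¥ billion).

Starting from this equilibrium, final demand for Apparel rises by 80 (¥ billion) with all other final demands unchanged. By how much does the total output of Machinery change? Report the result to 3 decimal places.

Δx_3 = 10.004

I − A =
  [   0.75    -0.20    -0.35]
  [  -0.05     0.95     0.00]
  [  -0.20     0.00     0.55]
Cofactors of I−A, C_ij = (−1)^(i+j)·(minor ij) (rows/columns in the sector order above):
  C_11 = (0.95)(0.55) − (0.00)(0.00) = 0.5225
  C_12 = −[(-0.05)(0.55) − (0.00)(-0.20)] = 0.0275
  C_13 = (-0.05)(0.00) − (0.95)(-0.20) = 0.1900
  C_21 = −[(-0.20)(0.55) − (-0.35)(0.00)] = 0.1100
  C_22 = (0.75)(0.55) − (-0.35)(-0.20) = 0.3425
  C_23 = −[(0.75)(0.00) − (-0.20)(-0.20)] = 0.0400
  C_31 = (-0.20)(0.00) − (-0.35)(0.95) = 0.3325
  C_32 = −[(0.75)(0.00) − (-0.35)(-0.05)] = 0.0175
  C_33 = (0.75)(0.95) − (-0.20)(-0.05) = 0.7025
det(I−A) = Σ_j (I−A)_1j·C_1j = (0.75)(0.5225) + (-0.20)(0.0275) + (-0.35)(0.1900) = 0.319875
adj(I−A) = Cᵀ =
  [ 0.5225   0.1100   0.3325]
  [ 0.0275   0.3425   0.0175]
  [ 0.1900   0.0400   0.7025]
(I − A)⁻¹ = adj(I−A) / det(I−A) ≈
  [   1.6335     0.3439     1.0395]
  [   0.0860     1.0707     0.0547]
  [   0.5940     0.1250     2.1962]
Δx = (I − A)⁻¹ Δd with Δd having +80 in the Apparel component and 0 elsewhere.
So Δx_3 = L_32 · (+80), where L_32 = adj(I−A)_32 / det(I−A) = 0.0400 / 0.319875.
Δx_3 = 0.0400 × (+80) / 0.319875 = 3.20 / 0.319875 ≈ 10.004.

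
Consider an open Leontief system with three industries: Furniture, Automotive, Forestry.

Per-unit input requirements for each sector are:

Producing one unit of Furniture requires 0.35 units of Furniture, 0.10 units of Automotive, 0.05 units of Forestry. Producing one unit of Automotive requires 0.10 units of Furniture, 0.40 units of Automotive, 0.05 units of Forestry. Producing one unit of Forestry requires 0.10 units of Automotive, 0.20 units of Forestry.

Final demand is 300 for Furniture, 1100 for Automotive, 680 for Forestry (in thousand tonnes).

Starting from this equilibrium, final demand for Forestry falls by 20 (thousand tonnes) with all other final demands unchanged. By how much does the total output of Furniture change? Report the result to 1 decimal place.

Δx_1 = -0.7

I − A =
  [   0.65    -0.10     0.00]
  [  -0.10     0.60    -0.10]
  [  -0.05    -0.05     0.80]
Cofactors of I−A, C_ij = (−1)^(i+j)·(minor ij) (rows/columns in the sector order above):
  C_11 = (0.60)(0.80) − (-0.10)(-0.05) = 0.4750
  C_12 = −[(-0.10)(0.80) − (-0.10)(-0.05)] = 0.0850
  C_13 = (-0.10)(-0.05) − (0.60)(-0.05) = 0.0350
  C_21 = −[(-0.10)(0.80) − (0.00)(-0.05)] = 0.0800
  C_22 = (0.65)(0.80) − (0.00)(-0.05) = 0.5200
  C_23 = −[(0.65)(-0.05) − (-0.10)(-0.05)] = 0.0375
  C_31 = (-0.10)(-0.10) − (0.00)(0.60) = 0.0100
  C_32 = −[(0.65)(-0.10) − (0.00)(-0.10)] = 0.0650
  C_33 = (0.65)(0.60) − (-0.10)(-0.10) = 0.3800
det(I−A) = Σ_j (I−A)_1j·C_1j = (0.65)(0.4750) + (-0.10)(0.0850) + (0.00)(0.0350) = 0.30025
adj(I−A) = Cᵀ =
  [ 0.4750   0.0800   0.0100]
  [ 0.0850   0.5200   0.0650]
  [ 0.0350   0.0375   0.3800]
(I − A)⁻¹ = adj(I−A) / det(I−A) ≈
  [   1.5820     0.2664     0.0333]
  [   0.2831     1.7319     0.2165]
  [   0.1166     0.1249     1.2656]
Δx = (I − A)⁻¹ Δd with Δd having -20 in the Forestry component and 0 elsewhere.
So Δx_1 = L_13 · (-20), where L_13 = adj(I−A)_13 / det(I−A) = 0.0100 / 0.30025.
Δx_1 = 0.0100 × (-20) / 0.30025 = -0.20 / 0.30025 ≈ -0.7.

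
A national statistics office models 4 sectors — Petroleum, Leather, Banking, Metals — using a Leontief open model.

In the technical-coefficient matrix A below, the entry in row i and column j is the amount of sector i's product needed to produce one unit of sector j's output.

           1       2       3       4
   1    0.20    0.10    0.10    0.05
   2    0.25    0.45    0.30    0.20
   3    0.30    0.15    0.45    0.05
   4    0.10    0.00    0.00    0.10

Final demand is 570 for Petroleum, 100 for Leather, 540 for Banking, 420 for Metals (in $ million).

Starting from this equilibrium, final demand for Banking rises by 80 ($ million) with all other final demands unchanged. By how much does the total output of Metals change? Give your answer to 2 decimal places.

Δx_4 = 4.74

I − A =
  [   0.80    -0.10    -0.10    -0.05]
  [  -0.25     0.55    -0.30    -0.20]
  [  -0.30    -0.15     0.55    -0.05]
  [  -0.10     0.00     0.00     0.90]
Compute the cofactors C_ij = (−1)^(i+j)·(3×3 minor ij) of I−A; the adjugate is their transpose:
adj(I−A) = Cᵀ =
  [ 0.231750   0.063000   0.076500   0.031125]
  [ 0.217250   0.365750   0.239000   0.106625]
  [ 0.188000   0.134750   0.368750   0.060875]
  [ 0.025750   0.007000   0.008500   0.163000]
det(I−A) = Σ_j (I−A)_1j·C_1j = (0.80)(0.231750) + (-0.10)(0.217250) + (-0.10)(0.188000) + (-0.05)(0.025750) = 0.1435875
(I − A)⁻¹ = adj(I−A) / det(I−A) ≈
  [   1.6140     0.4388     0.5328     0.2168]
  [   1.5130     2.5472     1.6645     0.7426]
  [   1.3093     0.9385     2.5681     0.4240]
  [   0.1793     0.0488     0.0592     1.1352]
Δx = (I − A)⁻¹ Δd with Δd having +80 in the Banking component and 0 elsewhere.
So Δx_4 = L_43 · (+80), where L_43 = adj(I−A)_43 / det(I−A) = 0.008500 / 0.1435875.
Δx_4 = 0.008500 × (+80) / 0.1435875 = 0.68 / 0.1435875 ≈ 4.74.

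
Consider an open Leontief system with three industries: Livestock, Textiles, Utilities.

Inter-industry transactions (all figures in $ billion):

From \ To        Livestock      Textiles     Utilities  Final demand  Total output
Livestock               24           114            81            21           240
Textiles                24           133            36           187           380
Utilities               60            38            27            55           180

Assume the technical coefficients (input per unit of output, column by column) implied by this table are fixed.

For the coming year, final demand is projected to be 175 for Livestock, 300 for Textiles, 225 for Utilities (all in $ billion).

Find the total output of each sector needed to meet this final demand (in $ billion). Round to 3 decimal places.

Technical coefficients a_ij = z_ij / X_j:
  a_11 = 24/240 = 0.10, a_21 = 24/240 = 0.10, a_31 = 60/240 = 0.25
  a_12 = 114/380 = 0.30, a_22 = 133/380 = 0.35, a_32 = 38/380 = 0.10
  a_13 = 81/180 = 0.45, a_23 = 36/180 = 0.20, a_33 = 27/180 = 0.15
I − A =
  [   0.90    -0.30    -0.45]
  [  -0.10     0.65    -0.20]
  [  -0.25    -0.10     0.85]
Cofactors of I−A, C_ij = (−1)^(i+j)·(minor ij) (rows/columns in the sector order above):
  C_11 = (0.65)(0.85) − (-0.20)(-0.10) = 0.5325
  C_12 = −[(-0.10)(0.85) − (-0.20)(-0.25)] = 0.1350
  C_13 = (-0.10)(-0.10) − (0.65)(-0.25) = 0.1725
  C_21 = −[(-0.30)(0.85) − (-0.45)(-0.10)] = 0.3000
  C_22 = (0.90)(0.85) − (-0.45)(-0.25) = 0.6525
  C_23 = −[(0.90)(-0.10) − (-0.30)(-0.25)] = 0.1650
  C_31 = (-0.30)(-0.20) − (-0.45)(0.65) = 0.3525
  C_32 = −[(0.90)(-0.20) − (-0.45)(-0.10)] = 0.2250
  C_33 = (0.90)(0.65) − (-0.30)(-0.10) = 0.5550
det(I−A) = Σ_j (I−A)_1j·C_1j = (0.90)(0.5325) + (-0.30)(0.1350) + (-0.45)(0.1725) = 0.361125
adj(I−A) = Cᵀ =
  [ 0.5325   0.3000   0.3525]
  [ 0.1350   0.6525   0.2250]
  [ 0.1725   0.1650   0.5550]
(I − A)⁻¹ = adj(I−A) / det(I−A) ≈
  [   1.4746     0.8307     0.9761]
  [   0.3738     1.8069     0.6231]
  [   0.4777     0.4569     1.5369]
x = (I − A)⁻¹ d = adj(I−A)·d / det(I−A), with det(I−A) = 0.361125:
  x_1 = (0.5325·175 + 0.3000·300 + 0.3525·225) / 0.361125 = 262.50 / 0.361125 ≈ 726.895
  x_2 = (0.1350·175 + 0.6525·300 + 0.2250·225) / 0.361125 = 270.00 / 0.361125 ≈ 747.664
  x_3 = (0.1725·175 + 0.1650·300 + 0.5550·225) / 0.361125 = 204.5625 / 0.361125 ≈ 566.459

x_1 = 726.895, x_2 = 747.664, x_3 = 566.459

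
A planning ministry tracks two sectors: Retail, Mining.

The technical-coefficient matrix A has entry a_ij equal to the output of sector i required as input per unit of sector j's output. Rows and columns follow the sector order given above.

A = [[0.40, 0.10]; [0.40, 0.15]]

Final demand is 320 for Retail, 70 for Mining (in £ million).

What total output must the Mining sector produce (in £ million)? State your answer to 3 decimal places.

x_M = 361.702

I − A =
  [   0.60    -0.10]
  [  -0.40     0.85]
det(I−A) = (0.60)(0.85) − (-0.10)(-0.40) = 0.4700
adj(I−A) = [[0.85, 0.10], [0.40, 0.60]]
(I − A)⁻¹ = adj(I−A) / det(I−A) ≈
  [   1.8085     0.2128]
  [   0.8511     1.2766]
x = (I − A)⁻¹ d = adj(I−A)·d / det(I−A), with det(I−A) = 0.4700:
  x_R = (0.85·320 + 0.10·70) / 0.4700 = 279.00 / 0.4700 ≈ 593.617
  x_M = (0.40·320 + 0.60·70) / 0.4700 = 170.00 / 0.4700 ≈ 361.702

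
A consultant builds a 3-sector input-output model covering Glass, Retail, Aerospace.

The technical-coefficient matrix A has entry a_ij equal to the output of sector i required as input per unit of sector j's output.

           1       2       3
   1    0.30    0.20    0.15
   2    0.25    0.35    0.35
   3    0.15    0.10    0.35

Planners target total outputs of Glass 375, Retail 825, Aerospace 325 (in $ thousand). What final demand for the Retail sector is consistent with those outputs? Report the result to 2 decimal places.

I − A =
  [   0.70    -0.20    -0.15]
  [  -0.25     0.65    -0.35]
  [  -0.15    -0.10     0.65]
d = (I − A) x:
  d_1 = (+0.70)·375 + (-0.20)·825 + (-0.15)·325 = 48.75
  d_2 = (-0.25)·375 + (+0.65)·825 + (-0.35)·325 = 328.75
  d_3 = (-0.15)·375 + (-0.10)·825 + (+0.65)·325 = 72.50

d_2 = 328.75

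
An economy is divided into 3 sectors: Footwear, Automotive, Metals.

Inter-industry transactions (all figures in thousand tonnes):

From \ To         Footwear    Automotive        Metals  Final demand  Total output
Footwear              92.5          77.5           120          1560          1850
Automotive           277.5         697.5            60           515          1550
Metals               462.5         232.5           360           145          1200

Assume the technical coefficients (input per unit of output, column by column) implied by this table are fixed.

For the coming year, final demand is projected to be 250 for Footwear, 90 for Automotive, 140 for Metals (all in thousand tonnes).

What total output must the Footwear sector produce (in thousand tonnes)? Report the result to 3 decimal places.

Technical coefficients a_ij = z_ij / X_j:
  a_FF = 92.5/1850 = 0.05, a_AF = 277.5/1850 = 0.15, a_MF = 462.5/1850 = 0.25
  a_FA = 77.5/1550 = 0.05, a_AA = 697.5/1550 = 0.45, a_MA = 232.5/1550 = 0.15
  a_FM = 120/1200 = 0.10, a_AM = 60/1200 = 0.05, a_MM = 360/1200 = 0.30
I − A =
  [   0.95    -0.05    -0.10]
  [  -0.15     0.55    -0.05]
  [  -0.25    -0.15     0.70]
Cofactors of I−A, C_ij = (−1)^(i+j)·(minor ij) (rows/columns in the sector order above):
  C_11 = (0.55)(0.70) − (-0.05)(-0.15) = 0.3775
  C_12 = −[(-0.15)(0.70) − (-0.05)(-0.25)] = 0.1175
  C_13 = (-0.15)(-0.15) − (0.55)(-0.25) = 0.1600
  C_21 = −[(-0.05)(0.70) − (-0.10)(-0.15)] = 0.0500
  C_22 = (0.95)(0.70) − (-0.10)(-0.25) = 0.6400
  C_23 = −[(0.95)(-0.15) − (-0.05)(-0.25)] = 0.1550
  C_31 = (-0.05)(-0.05) − (-0.10)(0.55) = 0.0575
  C_32 = −[(0.95)(-0.05) − (-0.10)(-0.15)] = 0.0625
  C_33 = (0.95)(0.55) − (-0.05)(-0.15) = 0.5150
det(I−A) = Σ_j (I−A)_1j·C_1j = (0.95)(0.3775) + (-0.05)(0.1175) + (-0.10)(0.1600) = 0.33675
adj(I−A) = Cᵀ =
  [ 0.3775   0.0500   0.0575]
  [ 0.1175   0.6400   0.0625]
  [ 0.1600   0.1550   0.5150]
(I − A)⁻¹ = adj(I−A) / det(I−A) ≈
  [   1.1210     0.1485     0.1707]
  [   0.3489     1.9005     0.1856]
  [   0.4751     0.4603     1.5293]
x = (I − A)⁻¹ d = adj(I−A)·d / det(I−A), with det(I−A) = 0.33675:
  x_F = (0.3775·250 + 0.0500·90 + 0.0575·140) / 0.33675 = 106.925 / 0.33675 ≈ 317.520
  x_A = (0.1175·250 + 0.6400·90 + 0.0625·140) / 0.33675 = 95.725 / 0.33675 ≈ 284.261
  x_M = (0.1600·250 + 0.1550·90 + 0.5150·140) / 0.33675 = 126.05 / 0.33675 ≈ 374.313

x_F = 317.520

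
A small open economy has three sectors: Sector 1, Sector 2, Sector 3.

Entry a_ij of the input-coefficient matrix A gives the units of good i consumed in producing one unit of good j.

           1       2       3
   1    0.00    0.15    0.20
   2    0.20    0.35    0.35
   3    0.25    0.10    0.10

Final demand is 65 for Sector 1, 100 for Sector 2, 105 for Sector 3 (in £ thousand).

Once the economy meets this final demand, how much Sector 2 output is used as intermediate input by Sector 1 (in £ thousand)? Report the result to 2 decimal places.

z_21 = 29.75

I − A =
  [   1.00    -0.15    -0.20]
  [  -0.20     0.65    -0.35]
  [  -0.25    -0.10     0.90]
Cofactors of I−A, C_ij = (−1)^(i+j)·(minor ij) (rows/columns in the sector order above):
  C_11 = (0.65)(0.90) − (-0.35)(-0.10) = 0.5500
  C_12 = −[(-0.20)(0.90) − (-0.35)(-0.25)] = 0.2675
  C_13 = (-0.20)(-0.10) − (0.65)(-0.25) = 0.1825
  C_21 = −[(-0.15)(0.90) − (-0.20)(-0.10)] = 0.1550
  C_22 = (1.00)(0.90) − (-0.20)(-0.25) = 0.8500
  C_23 = −[(1.00)(-0.10) − (-0.15)(-0.25)] = 0.1375
  C_31 = (-0.15)(-0.35) − (-0.20)(0.65) = 0.1825
  C_32 = −[(1.00)(-0.35) − (-0.20)(-0.20)] = 0.3900
  C_33 = (1.00)(0.65) − (-0.15)(-0.20) = 0.6200
det(I−A) = Σ_j (I−A)_1j·C_1j = (1.00)(0.5500) + (-0.15)(0.2675) + (-0.20)(0.1825) = 0.473375
adj(I−A) = Cᵀ =
  [ 0.5500   0.1550   0.1825]
  [ 0.2675   0.8500   0.3900]
  [ 0.1825   0.1375   0.6200]
(I − A)⁻¹ = adj(I−A) / det(I−A) ≈
  [   1.1619     0.3274     0.3855]
  [   0.5651     1.7956     0.8239]
  [   0.3855     0.2905     1.3097]
First solve x = (I − A)⁻¹ d = adj(I−A)·d / det(I−A); in particular x_1 = (0.5500·65 + 0.1550·100 + 0.1825·105) / 0.473375 = 70.4125 / 0.473375 ≈ 148.7457.
Intermediate flow from 2 to 1: z_21 = a_21 · x_1 = 0.20 × 70.4125 / 0.473375 = 14.0825 / 0.473375 ≈ 29.75.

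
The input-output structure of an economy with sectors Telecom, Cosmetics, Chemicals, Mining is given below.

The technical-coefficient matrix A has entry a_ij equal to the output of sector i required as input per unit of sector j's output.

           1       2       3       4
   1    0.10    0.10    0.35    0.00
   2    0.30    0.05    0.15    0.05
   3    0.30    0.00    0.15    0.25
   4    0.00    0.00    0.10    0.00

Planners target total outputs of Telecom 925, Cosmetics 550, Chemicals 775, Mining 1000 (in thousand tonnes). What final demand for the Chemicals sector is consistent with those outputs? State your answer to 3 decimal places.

I − A =
  [   0.90    -0.10    -0.35     0.00]
  [  -0.30     0.95    -0.15    -0.05]
  [  -0.30     0.00     0.85    -0.25]
  [   0.00     0.00    -0.10     1.00]
d = (I − A) x:
  d_1 = (+0.90)·925 + (-0.10)·550 + (-0.35)·775 + (+0.00)·1000 = 506.250
  d_2 = (-0.30)·925 + (+0.95)·550 + (-0.15)·775 + (-0.05)·1000 = 78.750
  d_3 = (-0.30)·925 + (+0.00)·550 + (+0.85)·775 + (-0.25)·1000 = 131.250
  d_4 = (+0.00)·925 + (+0.00)·550 + (-0.10)·775 + (+1.00)·1000 = 922.500

d_3 = 131.250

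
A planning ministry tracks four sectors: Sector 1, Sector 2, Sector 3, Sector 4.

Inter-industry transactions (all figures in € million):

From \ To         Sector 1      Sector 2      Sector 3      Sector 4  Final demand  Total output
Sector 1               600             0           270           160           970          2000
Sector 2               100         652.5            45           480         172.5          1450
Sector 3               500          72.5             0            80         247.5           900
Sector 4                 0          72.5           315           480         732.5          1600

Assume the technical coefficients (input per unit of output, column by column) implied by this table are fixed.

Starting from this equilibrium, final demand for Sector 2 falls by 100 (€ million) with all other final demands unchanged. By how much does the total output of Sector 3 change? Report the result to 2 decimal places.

Technical coefficients a_ij = z_ij / X_j:
  a_11 = 600/2000 = 0.30, a_21 = 100/2000 = 0.05, a_31 = 500/2000 = 0.25, a_41 = 0/2000 = 0.00
  a_12 = 0/1450 = 0.00, a_22 = 652.5/1450 = 0.45, a_32 = 72.5/1450 = 0.05, a_42 = 72.5/1450 = 0.05
  a_13 = 270/900 = 0.30, a_23 = 45/900 = 0.05, a_33 = 0/900 = 0.00, a_43 = 315/900 = 0.35
  a_14 = 160/1600 = 0.10, a_24 = 480/1600 = 0.30, a_34 = 80/1600 = 0.05, a_44 = 480/1600 = 0.30
I − A =
  [   0.70     0.00    -0.30    -0.10]
  [  -0.05     0.55    -0.05    -0.30]
  [  -0.25    -0.05     1.00    -0.05]
  [   0.00    -0.05    -0.35     0.70]
Compute the cofactors C_ij = (−1)^(i+j)·(3×3 minor ij) of I−A; the adjugate is their transpose:
adj(I−A) = Cᵀ =
  [ 0.353250   0.018000   0.130500   0.067500]
  [ 0.069125   0.416500   0.110250   0.196250]
  [ 0.094375   0.027500   0.258750   0.043750]
  [ 0.052125   0.043500   0.137250   0.341250]
det(I−A) = Σ_j (I−A)_1j·C_1j = (0.70)(0.353250) + (0.00)(0.069125) + (-0.30)(0.094375) + (-0.10)(0.052125) = 0.21375
(I − A)⁻¹ = adj(I−A) / det(I−A) ≈
  [   1.6526     0.0842     0.6105     0.3158]
  [   0.3234     1.9485     0.5158     0.9181]
  [   0.4415     0.1287     1.2105     0.2047]
  [   0.2439     0.2035     0.6421     1.5965]
Δx = (I − A)⁻¹ Δd with Δd having -100 in the Sector 2 component and 0 elsewhere.
So Δx_3 = L_32 · (-100), where L_32 = adj(I−A)_32 / det(I−A) = 0.027500 / 0.21375.
Δx_3 = 0.027500 × (-100) / 0.21375 = -2.75 / 0.21375 ≈ -12.87.

Δx_3 = -12.87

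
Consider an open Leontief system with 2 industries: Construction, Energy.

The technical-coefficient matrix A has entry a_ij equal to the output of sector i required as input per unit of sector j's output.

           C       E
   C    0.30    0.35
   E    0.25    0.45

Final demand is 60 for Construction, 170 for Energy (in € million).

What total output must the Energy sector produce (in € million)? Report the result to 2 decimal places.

x_E = 450.42

I − A =
  [   0.70    -0.35]
  [  -0.25     0.55]
det(I−A) = (0.70)(0.55) − (-0.35)(-0.25) = 0.2975
adj(I−A) = [[0.55, 0.35], [0.25, 0.70]]
(I − A)⁻¹ = adj(I−A) / det(I−A) ≈
  [   1.8487     1.1765]
  [   0.8403     2.3529]
x = (I − A)⁻¹ d = adj(I−A)·d / det(I−A), with det(I−A) = 0.2975:
  x_C = (0.55·60 + 0.35·170) / 0.2975 = 92.50 / 0.2975 ≈ 310.92
  x_E = (0.25·60 + 0.70·170) / 0.2975 = 134.00 / 0.2975 ≈ 450.42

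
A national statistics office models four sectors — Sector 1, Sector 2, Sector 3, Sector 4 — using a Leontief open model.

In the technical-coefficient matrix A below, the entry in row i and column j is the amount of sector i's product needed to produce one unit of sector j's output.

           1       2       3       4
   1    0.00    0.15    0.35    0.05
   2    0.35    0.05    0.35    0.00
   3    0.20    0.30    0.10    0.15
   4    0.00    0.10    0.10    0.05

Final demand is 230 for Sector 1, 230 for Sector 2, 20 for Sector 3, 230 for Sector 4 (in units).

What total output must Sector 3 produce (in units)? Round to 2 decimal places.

x_3 = 360.01

I − A =
  [   1.00    -0.15    -0.35    -0.05]
  [  -0.35     0.95    -0.35     0.00]
  [  -0.20    -0.30     0.90    -0.15]
  [   0.00    -0.10    -0.10     0.95]
Compute the cofactors C_ij = (−1)^(i+j)·(3×3 minor ij) of I−A; the adjugate is their transpose:
adj(I−A) = Cᵀ =
  [ 0.693000   0.237000   0.372250   0.095250]
  [ 0.360500   0.772500   0.450625   0.090125]
  [ 0.285500   0.329500   0.850875   0.149375]
  [ 0.068000   0.116000   0.137000   0.589000]
det(I−A) = Σ_j (I−A)_1j·C_1j = (1.00)(0.693000) + (-0.15)(0.360500) + (-0.35)(0.285500) + (-0.05)(0.068000) = 0.5356
(I − A)⁻¹ = adj(I−A) / det(I−A) ≈
  [   1.2939     0.4425     0.6950     0.1778]
  [   0.6731     1.4423     0.8413     0.1683]
  [   0.5330     0.6152     1.5886     0.2789]
  [   0.1270     0.2166     0.2558     1.0997]
x = (I − A)⁻¹ d = adj(I−A)·d / det(I−A), with det(I−A) = 0.5356:
  x_1 = (0.693000·230 + 0.237000·230 + 0.372250·20 + 0.095250·230) / 0.5356 = 243.2525 / 0.5356 ≈ 454.17
  x_2 = (0.360500·230 + 0.772500·230 + 0.450625·20 + 0.090125·230) / 0.5356 = 290.33125 / 0.5356 ≈ 542.07
  x_3 = (0.285500·230 + 0.329500·230 + 0.850875·20 + 0.149375·230) / 0.5356 = 192.82375 / 0.5356 ≈ 360.01
  x_4 = (0.068000·230 + 0.116000·230 + 0.137000·20 + 0.589000·230) / 0.5356 = 180.53 / 0.5356 ≈ 337.06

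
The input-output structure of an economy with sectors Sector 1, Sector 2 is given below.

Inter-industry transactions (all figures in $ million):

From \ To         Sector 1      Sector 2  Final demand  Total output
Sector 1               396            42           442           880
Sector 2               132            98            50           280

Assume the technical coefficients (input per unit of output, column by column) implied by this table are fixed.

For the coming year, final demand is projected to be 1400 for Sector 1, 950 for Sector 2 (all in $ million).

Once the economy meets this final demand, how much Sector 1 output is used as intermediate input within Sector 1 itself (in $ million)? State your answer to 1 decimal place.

Technical coefficients a_ij = z_ij / X_j:
  a_11 = 396/880 = 0.45, a_21 = 132/880 = 0.15
  a_12 = 42/280 = 0.15, a_22 = 98/280 = 0.35
I − A =
  [   0.55    -0.15]
  [  -0.15     0.65]
det(I−A) = (0.55)(0.65) − (-0.15)(-0.15) = 0.3350
adj(I−A) = [[0.65, 0.15], [0.15, 0.55]]
(I − A)⁻¹ = adj(I−A) / det(I−A) ≈
  [   1.9403     0.4478]
  [   0.4478     1.6418]
First solve x = (I − A)⁻¹ d = adj(I−A)·d / det(I−A); in particular x_1 = (0.65·1400 + 0.15·950) / 0.3350 = 1052.50 / 0.3350 ≈ 3141.791.
Intermediate flow from 1 to 1: z_11 = a_11 · x_1 = 0.45 × 1052.50 / 0.3350 = 473.625 / 0.3350 ≈ 1413.8.

z_11 = 1413.8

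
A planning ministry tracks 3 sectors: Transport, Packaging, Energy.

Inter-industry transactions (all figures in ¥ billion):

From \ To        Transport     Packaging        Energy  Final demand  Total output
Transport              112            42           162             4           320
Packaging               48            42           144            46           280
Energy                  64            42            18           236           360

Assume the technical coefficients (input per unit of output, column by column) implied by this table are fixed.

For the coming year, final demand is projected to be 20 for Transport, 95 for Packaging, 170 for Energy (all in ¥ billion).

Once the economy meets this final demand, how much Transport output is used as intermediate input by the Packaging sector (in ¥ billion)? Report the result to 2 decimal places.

z_TP = 45.19

Technical coefficients a_ij = z_ij / X_j:
  a_TT = 112/320 = 0.35, a_PT = 48/320 = 0.15, a_ET = 64/320 = 0.20
  a_TP = 42/280 = 0.15, a_PP = 42/280 = 0.15, a_EP = 42/280 = 0.15
  a_TE = 162/360 = 0.45, a_PE = 144/360 = 0.40, a_EE = 18/360 = 0.05
I − A =
  [   0.65    -0.15    -0.45]
  [  -0.15     0.85    -0.40]
  [  -0.20    -0.15     0.95]
Cofactors of I−A, C_ij = (−1)^(i+j)·(minor ij) (rows/columns in the sector order above):
  C_11 = (0.85)(0.95) − (-0.40)(-0.15) = 0.7475
  C_12 = −[(-0.15)(0.95) − (-0.40)(-0.20)] = 0.2225
  C_13 = (-0.15)(-0.15) − (0.85)(-0.20) = 0.1925
  C_21 = −[(-0.15)(0.95) − (-0.45)(-0.15)] = 0.2100
  C_22 = (0.65)(0.95) − (-0.45)(-0.20) = 0.5275
  C_23 = −[(0.65)(-0.15) − (-0.15)(-0.20)] = 0.1275
  C_31 = (-0.15)(-0.40) − (-0.45)(0.85) = 0.4425
  C_32 = −[(0.65)(-0.40) − (-0.45)(-0.15)] = 0.3275
  C_33 = (0.65)(0.85) − (-0.15)(-0.15) = 0.5300
det(I−A) = Σ_j (I−A)_1j·C_1j = (0.65)(0.7475) + (-0.15)(0.2225) + (-0.45)(0.1925) = 0.365875
adj(I−A) = Cᵀ =
  [ 0.7475   0.2100   0.4425]
  [ 0.2225   0.5275   0.3275]
  [ 0.1925   0.1275   0.5300]
(I − A)⁻¹ = adj(I−A) / det(I−A) ≈
  [   2.0430     0.5740     1.2094]
  [   0.6081     1.4417     0.8951]
  [   0.5261     0.3485     1.4486]
First solve x = (I − A)⁻¹ d = adj(I−A)·d / det(I−A); in particular x_P = (0.2225·20 + 0.5275·95 + 0.3275·170) / 0.365875 = 110.2375 / 0.365875 ≈ 301.2983.
Intermediate flow from T to P: z_TP = a_TP · x_P = 0.15 × 110.2375 / 0.365875 = 16.535625 / 0.365875 ≈ 45.19.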